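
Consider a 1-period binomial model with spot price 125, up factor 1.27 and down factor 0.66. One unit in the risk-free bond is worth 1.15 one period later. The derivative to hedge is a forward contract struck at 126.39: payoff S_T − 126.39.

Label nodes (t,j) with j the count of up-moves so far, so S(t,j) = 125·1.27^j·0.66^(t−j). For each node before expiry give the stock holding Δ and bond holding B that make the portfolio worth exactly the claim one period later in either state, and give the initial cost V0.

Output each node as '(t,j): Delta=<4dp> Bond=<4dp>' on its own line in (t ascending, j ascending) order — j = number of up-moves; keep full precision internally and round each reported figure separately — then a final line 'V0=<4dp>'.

No-arbitrage ⇒ martingale measure with p* = (R−d)/(u−d) = 0.8033.
Payoff layer (t=1): V(1,0)=-43.8900, V(1,1)=32.3600
  t=0,j=0: stock 125.0000 → up 158.7500 (V=32.3600), down 82.5000 (V=-43.8900). Price 15.0957; hedge Δ=1.0000, bond B=-109.9043.
Root portfolio cost Δ·125+B reproduces V0=15.0957.

(0,0): Delta=1.0000 Bond=-109.9043
V0=15.0957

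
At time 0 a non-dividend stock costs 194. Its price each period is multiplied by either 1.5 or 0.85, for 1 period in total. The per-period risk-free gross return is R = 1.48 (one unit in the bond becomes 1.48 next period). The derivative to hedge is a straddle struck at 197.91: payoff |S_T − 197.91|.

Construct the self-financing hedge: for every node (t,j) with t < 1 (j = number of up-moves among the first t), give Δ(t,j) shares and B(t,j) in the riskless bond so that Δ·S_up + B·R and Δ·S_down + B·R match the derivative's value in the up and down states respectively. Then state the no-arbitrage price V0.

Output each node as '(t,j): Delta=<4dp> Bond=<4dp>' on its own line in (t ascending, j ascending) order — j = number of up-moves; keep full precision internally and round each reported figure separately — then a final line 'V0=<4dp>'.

Risk-neutral probability p* = (R−d)/(u−d) = (1.48−0.85)/(1.5−0.85) = 0.9692.
Payoff layer (t=1): V(1,0)=33.0100, V(1,1)=93.0900
  t=0,j=0: stock 194.0000 → up 291.0000 (V=93.0900), down 164.9000 (V=33.0100). Price 61.6496; hedge Δ=0.4764, bond B=-30.7812.
Root portfolio cost Δ·194+B reproduces V0=61.6496.

(0,0): Delta=0.4764 Bond=-30.7812
V0=61.6496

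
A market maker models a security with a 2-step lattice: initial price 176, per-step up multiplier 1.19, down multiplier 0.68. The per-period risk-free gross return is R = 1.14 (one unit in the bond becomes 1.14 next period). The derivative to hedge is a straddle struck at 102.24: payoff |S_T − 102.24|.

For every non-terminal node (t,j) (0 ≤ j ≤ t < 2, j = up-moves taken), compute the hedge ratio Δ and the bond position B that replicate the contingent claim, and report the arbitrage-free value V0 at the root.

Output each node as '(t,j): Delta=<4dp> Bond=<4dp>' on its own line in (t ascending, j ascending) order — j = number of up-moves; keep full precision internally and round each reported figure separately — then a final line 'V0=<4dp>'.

(0,0): Delta=0.9600 Bond=-71.3276
(1,0): Delta=0.3166 Bond=-4.3022
(1,1): Delta=1.0000 Bond=-89.6842
V0=97.6382

Risk-neutral probability p* = (R−d)/(u−d) = (1.14−0.68)/(1.19−0.68) = 0.9020.
Payoff layer (t=2): V(2,0)=20.8576, V(2,1)=40.1792, V(2,2)=146.9936
  t=1,j=0: stock 119.6800 → up 142.4192 (V=40.1792), down 81.3824 (V=20.8576). Price 33.5833; hedge Δ=0.3166, bond B=-4.3022.
  t=1,j=1: stock 209.4400 → up 249.2336 (V=146.9936), down 142.4192 (V=40.1792). Price 119.7558; hedge Δ=1.0000, bond B=-89.6842.
  t=0,j=0: stock 176.0000 → up 209.4400 (V=119.7558), down 119.6800 (V=33.5833). Price 97.6382; hedge Δ=0.9600, bond B=-71.3276.
The time-0 hedge costs 97.6382, which is the no-arbitrage price.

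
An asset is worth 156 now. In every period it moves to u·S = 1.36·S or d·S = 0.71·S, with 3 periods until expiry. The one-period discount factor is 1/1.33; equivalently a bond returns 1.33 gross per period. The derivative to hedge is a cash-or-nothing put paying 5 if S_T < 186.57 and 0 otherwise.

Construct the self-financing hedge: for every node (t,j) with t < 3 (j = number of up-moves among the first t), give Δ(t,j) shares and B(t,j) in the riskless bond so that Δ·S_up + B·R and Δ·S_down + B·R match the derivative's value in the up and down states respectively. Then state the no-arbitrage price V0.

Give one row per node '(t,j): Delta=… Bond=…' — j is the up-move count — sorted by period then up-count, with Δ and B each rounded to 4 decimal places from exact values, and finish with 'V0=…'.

(0,0): Delta=-0.0025 Bond=0.3960
(1,0): Delta=-0.0498 Bond=5.7716
(1,1): Delta=-0.0013 Bond=0.2730
(2,0): Delta=0.0000 Bond=3.7594
(2,1): Delta=-0.0511 Bond=7.8658
(2,2): Delta=0.0000 Bond=0.0000
V0=0.0132

Under the risk-neutral measure, an up-move has probability p* = (R−d)/(u−d) = 0.9538 and values discount at R = 1.33.
Terminal payoffs: V(3,0)=5.0000, V(3,1)=5.0000, V(3,2)=0.0000, V(3,3)=0.0000
(2,0): S=78.6396. Δ = (V_up−V_dn)/(S_up−S_dn) = (5.0000−5.0000)/(106.9499−55.8341) = 0.0000. V = [p*·5.0000 + (1−p*)·5.0000]/1.33 = 3.7594. B = V − Δ·S = 3.7594.
(2,1): S=150.6336. Δ = (V_up−V_dn)/(S_up−S_dn) = (0.0000−5.0000)/(204.8617−106.9499) = -0.0511. V = [p*·0.0000 + (1−p*)·5.0000]/1.33 = 0.1735. B = V − Δ·S = 7.8658.
(2,2): S=288.5376. Δ = (V_up−V_dn)/(S_up−S_dn) = (0.0000−0.0000)/(392.4111−204.8617) = 0.0000. V = [p*·0.0000 + (1−p*)·0.0000]/1.33 = 0.0000. B = V − Δ·S = 0.0000.
(1,0): S=110.7600. Δ = (V_up−V_dn)/(S_up−S_dn) = (0.1735−3.7594)/(150.6336−78.6396) = -0.0498. V = [p*·0.1735 + (1−p*)·3.7594]/1.33 = 0.2549. B = V − Δ·S = 5.7716.
(1,1): S=212.1600. Δ = (V_up−V_dn)/(S_up−S_dn) = (0.0000−0.1735)/(288.5376−150.6336) = -0.0013. V = [p*·0.0000 + (1−p*)·0.1735]/1.33 = 0.0060. B = V − Δ·S = 0.2730.
(0,0): S=156.0000. Δ = (V_up−V_dn)/(S_up−S_dn) = (0.0060−0.2549)/(212.1600−110.7600) = -0.0025. V = [p*·0.0060 + (1−p*)·0.2549]/1.33 = 0.0132. B = V − Δ·S = 0.3960.
Check: Δ(0,0)·S0 + B(0,0) = 0.0132 = V0.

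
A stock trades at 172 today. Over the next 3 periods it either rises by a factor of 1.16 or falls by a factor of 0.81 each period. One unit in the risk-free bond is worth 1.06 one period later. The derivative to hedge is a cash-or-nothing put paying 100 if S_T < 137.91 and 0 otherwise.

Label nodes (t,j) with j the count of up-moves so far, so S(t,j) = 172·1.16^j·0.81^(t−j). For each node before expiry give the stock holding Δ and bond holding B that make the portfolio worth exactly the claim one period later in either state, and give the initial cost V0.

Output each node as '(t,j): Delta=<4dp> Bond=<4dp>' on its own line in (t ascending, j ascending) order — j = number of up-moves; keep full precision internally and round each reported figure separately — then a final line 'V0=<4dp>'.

(0,0): Delta=-0.6034 Bond=120.4352
(1,0): Delta=-1.3819 Bond=236.1215
(1,1): Delta=-0.3860 Bond=84.2772
(2,0): Delta=0.0000 Bond=94.3396
(2,1): Delta=-1.7679 Bond=312.6685
(2,2): Delta=0.0000 Bond=0.0000
V0=16.6455

The replicating-portfolio and risk-neutral prices coincide; use p* = (1.06−0.81)/(1.16−0.81) = 0.7143 for the latter.
Terminal values V(3,·): V(3,0)=100.0000, V(3,1)=100.0000, V(3,2)=0.0000, V(3,3)=0.0000
  t=2,j=0: stock 112.8492 → up 130.9051 (V=100.0000), down 91.4079 (V=100.0000). Price 94.3396; hedge Δ=0.0000, bond B=94.3396.
  t=2,j=1: stock 161.6112 → up 187.4690 (V=0.0000), down 130.9051 (V=100.0000). Price 26.9542; hedge Δ=-1.7679, bond B=312.6685.
  t=2,j=2: stock 231.4432 → up 268.4741 (V=0.0000), down 187.4690 (V=0.0000). Price 0.0000; hedge Δ=0.0000, bond B=0.0000.
  t=1,j=0: stock 139.3200 → up 161.6112 (V=26.9542), down 112.8492 (V=94.3396). Price 43.5917; hedge Δ=-1.3819, bond B=236.1215.
  t=1,j=1: stock 199.5200 → up 231.4432 (V=0.0000), down 161.6112 (V=26.9542). Price 7.2653; hedge Δ=-0.3860, bond B=84.2772.
  t=0,j=0: stock 172.0000 → up 199.5200 (V=7.2653), down 139.3200 (V=43.5917). Price 16.6455; hedge Δ=-0.6034, bond B=120.4352.
Self-financing check: at every node Δ·S+B equals the discounted successor values.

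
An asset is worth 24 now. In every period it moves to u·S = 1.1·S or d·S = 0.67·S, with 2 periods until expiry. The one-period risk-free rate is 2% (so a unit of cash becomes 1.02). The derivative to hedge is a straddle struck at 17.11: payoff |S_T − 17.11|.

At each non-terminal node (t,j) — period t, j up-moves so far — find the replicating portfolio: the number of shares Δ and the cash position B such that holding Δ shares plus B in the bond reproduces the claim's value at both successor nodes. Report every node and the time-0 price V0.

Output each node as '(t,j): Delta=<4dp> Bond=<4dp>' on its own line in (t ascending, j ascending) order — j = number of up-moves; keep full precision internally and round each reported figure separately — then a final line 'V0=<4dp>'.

(0,0): Delta=0.7760 Bond=-10.6484
(1,0): Delta=-0.8328 Bond=15.0086
(1,1): Delta=1.0000 Bond=-16.7745
V0=7.9760

Since d<R<u, set p* = (R−d)/(u−d) = 0.8140; price each node as the discounted p*-expectation of its children.
Payoff layer (t=2): V(2,0)=6.3364, V(2,1)=0.5780, V(2,2)=11.9300
(1,0): S=16.0800. Δ = (V_up−V_dn)/(S_up−S_dn) = (0.5780−6.3364)/(17.6880−10.7736) = -0.8328. V = [p*·0.5780 + (1−p*)·6.3364]/1.02 = 1.6170. B = V − Δ·S = 15.0086.
(1,1): S=26.4000. Δ = (V_up−V_dn)/(S_up−S_dn) = (11.9300−0.5780)/(29.0400−17.6880) = 1.0000. V = [p*·11.9300 + (1−p*)·0.5780]/1.02 = 9.6255. B = V − Δ·S = -16.7745.
(0,0): S=24.0000. Δ = (V_up−V_dn)/(S_up−S_dn) = (9.6255−1.6170)/(26.4000−16.0800) = 0.7760. V = [p*·9.6255 + (1−p*)·1.6170]/1.02 = 7.9760. B = V − Δ·S = -10.6484.
Root portfolio cost Δ·24+B reproduces V0=7.9760.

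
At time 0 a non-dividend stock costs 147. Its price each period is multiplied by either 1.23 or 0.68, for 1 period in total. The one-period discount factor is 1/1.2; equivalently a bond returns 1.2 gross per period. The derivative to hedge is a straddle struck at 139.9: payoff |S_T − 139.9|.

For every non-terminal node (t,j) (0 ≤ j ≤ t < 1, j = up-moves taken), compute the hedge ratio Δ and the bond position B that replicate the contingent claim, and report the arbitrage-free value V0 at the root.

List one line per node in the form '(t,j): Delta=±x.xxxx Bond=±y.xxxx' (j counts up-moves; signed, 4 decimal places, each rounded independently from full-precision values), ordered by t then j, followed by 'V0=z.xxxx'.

(0,0): Delta=0.0120 Bond=32.2839
V0=34.0476

No-arbitrage ⇒ martingale measure with p* = (R−d)/(u−d) = 0.9455.
Terminal values V(1,·): V(1,0)=39.9400, V(1,1)=40.9100
Node (0,0) S=147.0000: V=(p*·40.9100+(1−p*)·39.9400)/1.2=34.0476; Δ=(40.9100−39.9400)/(180.8100−99.9600)=0.0120; B=V−Δ·S=32.2839
Root portfolio cost Δ·147+B reproduces V0=34.0476.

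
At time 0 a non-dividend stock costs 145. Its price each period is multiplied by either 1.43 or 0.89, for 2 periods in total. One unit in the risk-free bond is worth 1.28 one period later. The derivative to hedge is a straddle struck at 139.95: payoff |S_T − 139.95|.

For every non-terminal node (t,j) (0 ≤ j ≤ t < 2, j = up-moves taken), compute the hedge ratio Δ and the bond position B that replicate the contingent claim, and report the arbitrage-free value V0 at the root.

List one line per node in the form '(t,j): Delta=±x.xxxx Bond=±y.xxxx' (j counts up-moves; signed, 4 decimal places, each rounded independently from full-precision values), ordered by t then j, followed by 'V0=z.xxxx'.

The replicating-portfolio and risk-neutral prices coincide; use p* = (1.28−0.89)/(1.43−0.89) = 0.7222 for the latter.
Terminal values V(2,·): V(2,0)=25.0955, V(2,1)=44.5915, V(2,2)=156.5605
Node (1,0) S=129.0500: V=(p*·44.5915+(1−p*)·25.0955)/1.28=30.6062; Δ=(44.5915−25.0955)/(184.5415−114.8545)=0.2798; B=V−Δ·S=-5.4975
Node (1,1) S=207.3500: V=(p*·156.5605+(1−p*)·44.5915)/1.28=98.0141; Δ=(156.5605−44.5915)/(296.5105−184.5415)=1.0000; B=V−Δ·S=-109.3359
Node (0,0) S=145.0000: V=(p*·98.0141+(1−p*)·30.6062)/1.28=61.9450; Δ=(98.0141−30.6062)/(207.3500−129.0500)=0.8609; B=V−Δ·S=-62.8843
Check: Δ(0,0)·S0 + B(0,0) = 61.9450 = V0.

(0,0): Delta=0.8609 Bond=-62.8843
(1,0): Delta=0.2798 Bond=-5.4975
(1,1): Delta=1.0000 Bond=-109.3359
V0=61.9450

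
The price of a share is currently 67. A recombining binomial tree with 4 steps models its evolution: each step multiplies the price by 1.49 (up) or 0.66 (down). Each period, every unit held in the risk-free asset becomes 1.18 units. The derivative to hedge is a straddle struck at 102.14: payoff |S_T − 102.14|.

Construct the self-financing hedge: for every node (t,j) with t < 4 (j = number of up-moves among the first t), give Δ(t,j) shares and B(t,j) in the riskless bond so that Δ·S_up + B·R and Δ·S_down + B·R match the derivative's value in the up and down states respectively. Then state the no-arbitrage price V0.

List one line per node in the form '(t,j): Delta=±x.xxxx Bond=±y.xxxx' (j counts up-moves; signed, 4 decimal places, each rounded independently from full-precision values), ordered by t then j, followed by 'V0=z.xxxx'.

Risk-neutral probability p* = (R−d)/(u−d) = (1.18−0.66)/(1.49−0.66) = 0.6265.
Terminal payoffs: V(4,0)=89.4269, V(4,1)=73.4393, V(4,2)=37.3459, V(4,3)=44.1375, V(4,4)=228.0925
(3,0): S=19.2622. Δ = (V_up−V_dn)/(S_up−S_dn) = (73.4393−89.4269)/(28.7007−12.7131) = -1.0000. V = [p*·73.4393 + (1−p*)·89.4269]/1.18 = 67.2971. B = V − Δ·S = 86.5593.
(3,1): S=43.4859. Δ = (V_up−V_dn)/(S_up−S_dn) = (37.3459−73.4393)/(64.7941−28.7007) = -1.0000. V = [p*·37.3459 + (1−p*)·73.4393]/1.18 = 43.0734. B = V − Δ·S = 86.5593.
(3,2): S=98.1728. Δ = (V_up−V_dn)/(S_up−S_dn) = (44.1375−37.3459)/(146.2775−64.7941) = 0.0833. V = [p*·44.1375 + (1−p*)·37.3459]/1.18 = 35.2550. B = V − Δ·S = 27.0724.
(3,3): S=221.6326. Δ = (V_up−V_dn)/(S_up−S_dn) = (228.0925−44.1375)/(330.2325−146.2775) = 1.0000. V = [p*·228.0925 + (1−p*)·44.1375]/1.18 = 135.0733. B = V − Δ·S = -86.5593.
(2,0): S=29.1852. Δ = (V_up−V_dn)/(S_up−S_dn) = (43.0734−67.2971)/(43.4859−19.2622) = -1.0000. V = [p*·43.0734 + (1−p*)·67.2971]/1.18 = 44.1702. B = V − Δ·S = 73.3554.
(2,1): S=65.8878. Δ = (V_up−V_dn)/(S_up−S_dn) = (35.2550−43.0734)/(98.1728−43.4859) = -0.1430. V = [p*·35.2550 + (1−p*)·43.0734]/1.18 = 32.3518. B = V − Δ·S = 41.7715.
(2,2): S=148.7467. Δ = (V_up−V_dn)/(S_up−S_dn) = (135.0733−35.2550)/(221.6326−98.1728) = 0.8085. V = [p*·135.0733 + (1−p*)·35.2550]/1.18 = 82.8744. B = V − Δ·S = -37.3886.
(1,0): S=44.2200. Δ = (V_up−V_dn)/(S_up−S_dn) = (32.3518−44.1702)/(65.8878−29.1852) = -0.3220. V = [p*·32.3518 + (1−p*)·44.1702]/1.18 = 31.1575. B = V − Δ·S = 45.3965.
(1,1): S=99.8300. Δ = (V_up−V_dn)/(S_up−S_dn) = (82.8744−32.3518)/(148.7467−65.8878) = 0.6097. V = [p*·82.8744 + (1−p*)·32.3518]/1.18 = 54.2411. B = V − Δ·S = -6.6295.
(0,0): S=67.0000. Δ = (V_up−V_dn)/(S_up−S_dn) = (54.2411−31.1575)/(99.8300−44.2200) = 0.4151. V = [p*·54.2411 + (1−p*)·31.1575]/1.18 = 38.6606. B = V − Δ·S = 10.8491.
Self-financing check: at every node Δ·S+B equals the discounted successor values.

(0,0): Delta=0.4151 Bond=10.8491
(1,0): Delta=-0.3220 Bond=45.3965
(1,1): Delta=0.6097 Bond=-6.6295
(2,0): Delta=-1.0000 Bond=73.3554
(2,1): Delta=-0.1430 Bond=41.7715
(2,2): Delta=0.8085 Bond=-37.3886
(3,0): Delta=-1.0000 Bond=86.5593
(3,1): Delta=-1.0000 Bond=86.5593
(3,2): Delta=0.0833 Bond=27.0724
(3,3): Delta=1.0000 Bond=-86.5593
V0=38.6606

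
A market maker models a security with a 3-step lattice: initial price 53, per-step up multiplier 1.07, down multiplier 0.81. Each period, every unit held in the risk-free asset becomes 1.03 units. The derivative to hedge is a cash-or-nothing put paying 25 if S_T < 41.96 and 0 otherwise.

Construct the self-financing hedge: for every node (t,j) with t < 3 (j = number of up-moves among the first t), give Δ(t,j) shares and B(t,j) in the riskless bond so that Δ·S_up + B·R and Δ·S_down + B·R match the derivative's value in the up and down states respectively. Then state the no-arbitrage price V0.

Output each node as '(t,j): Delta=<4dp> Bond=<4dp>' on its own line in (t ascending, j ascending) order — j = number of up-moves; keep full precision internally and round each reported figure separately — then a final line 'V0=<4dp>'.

Under the risk-neutral measure, an up-move has probability p* = (R−d)/(u−d) = 0.8462 and values discount at R = 1.03.
Terminal payoffs: V(3,0)=25.0000, V(3,1)=25.0000, V(3,2)=0.0000, V(3,3)=0.0000
  t=2,j=0: stock 34.7733 → up 37.2074 (V=25.0000), down 28.1664 (V=25.0000). Price 24.2718; hedge Δ=0.0000, bond B=24.2718.
  t=2,j=1: stock 45.9351 → up 49.1506 (V=0.0000), down 37.2074 (V=25.0000). Price 3.7341; hedge Δ=-2.0933, bond B=99.8880.
  t=2,j=2: stock 60.6797 → up 64.9273 (V=0.0000), down 49.1506 (V=0.0000). Price 0.0000; hedge Δ=0.0000, bond B=0.0000.
  t=1,j=0: stock 42.9300 → up 45.9351 (V=3.7341), down 34.7733 (V=24.2718). Price 6.6930; hedge Δ=-1.8400, bond B=85.6842.
  t=1,j=1: stock 56.7100 → up 60.6797 (V=0.0000), down 45.9351 (V=3.7341). Price 0.5577; hedge Δ=-0.2533, bond B=14.9198.
  t=0,j=0: stock 53.0000 → up 56.7100 (V=0.5577), down 42.9300 (V=6.6930). Price 1.4579; hedge Δ=-0.4452, bond B=25.0550.
Self-financing check: at every node Δ·S+B equals the discounted successor values.

(0,0): Delta=-0.4452 Bond=25.0550
(1,0): Delta=-1.8400 Bond=85.6842
(1,1): Delta=-0.2533 Bond=14.9198
(2,0): Delta=0.0000 Bond=24.2718
(2,1): Delta=-2.0933 Bond=99.8880
(2,2): Delta=0.0000 Bond=0.0000
V0=1.4579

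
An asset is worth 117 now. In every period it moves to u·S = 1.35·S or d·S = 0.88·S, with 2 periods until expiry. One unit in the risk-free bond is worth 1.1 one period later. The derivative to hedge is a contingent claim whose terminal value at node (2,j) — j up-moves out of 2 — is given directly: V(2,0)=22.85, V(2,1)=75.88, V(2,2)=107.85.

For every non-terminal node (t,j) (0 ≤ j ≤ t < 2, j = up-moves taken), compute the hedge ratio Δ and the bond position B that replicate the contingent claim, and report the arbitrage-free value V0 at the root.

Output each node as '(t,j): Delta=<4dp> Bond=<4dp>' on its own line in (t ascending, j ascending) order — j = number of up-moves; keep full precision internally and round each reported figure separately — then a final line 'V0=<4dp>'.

(0,0): Delta=0.7137 Bond=-27.4053
(1,0): Delta=1.0959 Bond=-69.4911
(1,1): Delta=0.4307 Bond=14.5648
V0=56.0998

Since d<R<u, set p* = (R−d)/(u−d) = 0.4681; price each node as the discounted p*-expectation of its children.
Terminal payoffs: V(2,0)=22.8500, V(2,1)=75.8800, V(2,2)=107.8500
(1,0): S=102.9600. Δ = (V_up−V_dn)/(S_up−S_dn) = (75.8800−22.8500)/(138.9960−90.6048) = 1.0959. V = [p*·75.8800 + (1−p*)·22.8500]/1.1 = 43.3387. B = V − Δ·S = -69.4911.
(1,1): S=157.9500. Δ = (V_up−V_dn)/(S_up−S_dn) = (107.8500−75.8800)/(213.2325−138.9960) = 0.4307. V = [p*·107.8500 + (1−p*)·75.8800]/1.1 = 82.5861. B = V − Δ·S = 14.5648.
(0,0): S=117.0000. Δ = (V_up−V_dn)/(S_up−S_dn) = (82.5861−43.3387)/(157.9500−102.9600) = 0.7137. V = [p*·82.5861 + (1−p*)·43.3387]/1.1 = 56.0998. B = V − Δ·S = -27.4053.
Root portfolio cost Δ·117+B reproduces V0=56.0998.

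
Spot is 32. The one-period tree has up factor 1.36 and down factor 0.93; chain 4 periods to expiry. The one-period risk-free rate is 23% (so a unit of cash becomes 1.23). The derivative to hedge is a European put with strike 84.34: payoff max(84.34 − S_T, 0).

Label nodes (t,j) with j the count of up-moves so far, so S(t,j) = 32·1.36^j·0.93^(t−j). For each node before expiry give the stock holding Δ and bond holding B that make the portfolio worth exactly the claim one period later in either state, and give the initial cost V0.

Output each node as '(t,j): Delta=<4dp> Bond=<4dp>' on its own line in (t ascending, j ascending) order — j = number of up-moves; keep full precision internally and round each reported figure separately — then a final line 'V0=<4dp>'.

(0,0): Delta=-0.6667 Bond=28.7832
(1,0): Delta=-1.0000 Bond=45.3230
(1,1): Delta=-0.5679 Bond=31.1048
(2,0): Delta=-1.0000 Bond=55.7472
(2,1): Delta=-1.0000 Bond=55.7472
(2,2): Delta=-0.4399 Bond=30.6806
(3,0): Delta=-1.0000 Bond=68.5691
(3,1): Delta=-1.0000 Bond=68.5691
(3,2): Delta=-1.0000 Bond=68.5691
(3,3): Delta=-0.2739 Bond=24.3767
V0=7.4495

Since d<R<u, set p* = (R−d)/(u−d) = 0.6977; price each node as the discounted p*-expectation of its children.
Payoff layer (t=4): V(4,0)=60.4023, V(4,1)=49.3344, V(4,2)=33.1490, V(4,3)=9.4800, V(4,4)=0.0000
(3,0): S=25.7394. Δ = (V_up−V_dn)/(S_up−S_dn) = (49.3344−60.4023)/(35.0056−23.9377) = -1.0000. V = [p*·49.3344 + (1−p*)·60.4023]/1.23 = 42.8297. B = V − Δ·S = 68.5691.
(3,1): S=37.6404. Δ = (V_up−V_dn)/(S_up−S_dn) = (33.1490−49.3344)/(51.1910−35.0056) = -1.0000. V = [p*·33.1490 + (1−p*)·49.3344]/1.23 = 30.9287. B = V − Δ·S = 68.5691.
(3,2): S=55.0441. Δ = (V_up−V_dn)/(S_up−S_dn) = (9.4800−33.1490)/(74.8600−51.1910) = -1.0000. V = [p*·9.4800 + (1−p*)·33.1490]/1.23 = 13.5250. B = V − Δ·S = 68.5691.
(3,3): S=80.4946. Δ = (V_up−V_dn)/(S_up−S_dn) = (0.0000−9.4800)/(109.4726−74.8600) = -0.2739. V = [p*·0.0000 + (1−p*)·9.4800]/1.23 = 2.3301. B = V − Δ·S = 24.3767.
(2,0): S=27.6768. Δ = (V_up−V_dn)/(S_up−S_dn) = (30.9287−42.8297)/(37.6404−25.7394) = -1.0000. V = [p*·30.9287 + (1−p*)·42.8297]/1.23 = 28.0704. B = V − Δ·S = 55.7472.
(2,1): S=40.4736. Δ = (V_up−V_dn)/(S_up−S_dn) = (13.5250−30.9287)/(55.0441−37.6404) = -1.0000. V = [p*·13.5250 + (1−p*)·30.9287]/1.23 = 15.2736. B = V − Δ·S = 55.7472.
(2,2): S=59.1872. Δ = (V_up−V_dn)/(S_up−S_dn) = (2.3301−13.5250)/(80.4946−55.0441) = -0.4399. V = [p*·2.3301 + (1−p*)·13.5250]/1.23 = 4.6460. B = V − Δ·S = 30.6806.
(1,0): S=29.7600. Δ = (V_up−V_dn)/(S_up−S_dn) = (15.2736−28.0704)/(40.4736−27.6768) = -1.0000. V = [p*·15.2736 + (1−p*)·28.0704]/1.23 = 15.5630. B = V − Δ·S = 45.3230.
(1,1): S=43.5200. Δ = (V_up−V_dn)/(S_up−S_dn) = (4.6460−15.2736)/(59.1872−40.4736) = -0.5679. V = [p*·4.6460 + (1−p*)·15.2736]/1.23 = 6.3895. B = V − Δ·S = 31.1048.
(0,0): S=32.0000. Δ = (V_up−V_dn)/(S_up−S_dn) = (6.3895−15.5630)/(43.5200−29.7600) = -0.6667. V = [p*·6.3895 + (1−p*)·15.5630]/1.23 = 7.4495. B = V − Δ·S = 28.7832.
Root portfolio cost Δ·32+B reproduces V0=7.4495.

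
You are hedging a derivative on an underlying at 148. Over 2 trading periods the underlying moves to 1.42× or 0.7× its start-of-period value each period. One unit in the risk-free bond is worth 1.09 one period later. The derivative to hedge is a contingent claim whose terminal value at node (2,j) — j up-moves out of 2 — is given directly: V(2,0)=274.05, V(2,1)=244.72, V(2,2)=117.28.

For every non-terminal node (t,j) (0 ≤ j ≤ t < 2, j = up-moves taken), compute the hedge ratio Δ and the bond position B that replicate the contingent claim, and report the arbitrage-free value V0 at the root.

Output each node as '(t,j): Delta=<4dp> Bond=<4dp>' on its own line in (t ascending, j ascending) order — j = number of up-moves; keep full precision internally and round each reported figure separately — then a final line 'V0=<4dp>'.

(0,0): Delta=-0.7101 Bond=284.7781
(1,0): Delta=-0.3932 Bond=277.5828
(1,1): Delta=-0.8422 Bond=338.1835
V0=179.6903

No-arbitrage ⇒ martingale measure with p* = (R−d)/(u−d) = 0.5417.
Terminal values V(2,·): V(2,0)=274.0500, V(2,1)=244.7200, V(2,2)=117.2800
(1,0): S=103.6000. Δ = (V_up−V_dn)/(S_up−S_dn) = (244.7200−274.0500)/(147.1120−72.5200) = -0.3932. V = [p*·244.7200 + (1−p*)·274.0500]/1.09 = 236.8467. B = V − Δ·S = 277.5828.
(1,1): S=210.1600. Δ = (V_up−V_dn)/(S_up−S_dn) = (117.2800−244.7200)/(298.4272−147.1120) = -0.8422. V = [p*·117.2800 + (1−p*)·244.7200]/1.09 = 161.1835. B = V − Δ·S = 338.1835.
(0,0): S=148.0000. Δ = (V_up−V_dn)/(S_up−S_dn) = (161.1835−236.8467)/(210.1600−103.6000) = -0.7101. V = [p*·161.1835 + (1−p*)·236.8467]/1.09 = 179.6903. B = V − Δ·S = 284.7781.
Each (Δ,B) replicates both successor values, so the strategy is self-financing and V0 is arbitrage-free.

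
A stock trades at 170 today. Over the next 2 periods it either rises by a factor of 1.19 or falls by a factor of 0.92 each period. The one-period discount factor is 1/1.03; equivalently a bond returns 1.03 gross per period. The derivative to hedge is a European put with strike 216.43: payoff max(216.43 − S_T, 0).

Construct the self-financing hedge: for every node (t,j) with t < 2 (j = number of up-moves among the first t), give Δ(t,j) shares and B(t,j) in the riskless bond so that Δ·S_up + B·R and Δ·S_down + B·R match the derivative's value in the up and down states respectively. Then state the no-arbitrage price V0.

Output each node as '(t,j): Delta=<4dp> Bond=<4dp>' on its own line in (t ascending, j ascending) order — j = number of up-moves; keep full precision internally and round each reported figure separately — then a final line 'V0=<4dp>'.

The replicating-portfolio and risk-neutral prices coincide; use p* = (1.03−0.92)/(1.19−0.92) = 0.4074 for the latter.
At expiry t=2: V(2,0)=72.5420, V(2,1)=30.3140, V(2,2)=0.0000
(1,0): S=156.4000. Δ = (V_up−V_dn)/(S_up−S_dn) = (30.3140−72.5420)/(186.1160−143.8880) = -1.0000. V = [p*·30.3140 + (1−p*)·72.5420]/1.03 = 53.7262. B = V − Δ·S = 210.1262.
(1,1): S=202.3000. Δ = (V_up−V_dn)/(S_up−S_dn) = (0.0000−30.3140)/(240.7370−186.1160) = -0.5550. V = [p*·0.0000 + (1−p*)·30.3140]/1.03 = 17.4406. B = V − Δ·S = 129.7147.
(0,0): S=170.0000. Δ = (V_up−V_dn)/(S_up−S_dn) = (17.4406−53.7262)/(202.3000−156.4000) = -0.7905. V = [p*·17.4406 + (1−p*)·53.7262]/1.03 = 37.8089. B = V − Δ·S = 172.2000.
Each (Δ,B) replicates both successor values, so the strategy is self-financing and V0 is arbitrage-free.

(0,0): Delta=-0.7905 Bond=172.2000
(1,0): Delta=-1.0000 Bond=210.1262
(1,1): Delta=-0.5550 Bond=129.7147
V0=37.8089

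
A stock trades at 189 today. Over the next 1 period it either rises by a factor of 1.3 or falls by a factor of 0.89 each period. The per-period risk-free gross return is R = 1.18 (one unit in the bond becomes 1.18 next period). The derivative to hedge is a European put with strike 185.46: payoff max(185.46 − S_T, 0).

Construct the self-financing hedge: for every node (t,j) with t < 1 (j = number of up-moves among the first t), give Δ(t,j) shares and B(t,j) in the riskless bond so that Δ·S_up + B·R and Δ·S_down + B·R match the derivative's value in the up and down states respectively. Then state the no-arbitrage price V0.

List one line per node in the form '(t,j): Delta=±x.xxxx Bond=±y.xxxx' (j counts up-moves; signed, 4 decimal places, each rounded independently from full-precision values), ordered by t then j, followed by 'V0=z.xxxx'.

(0,0): Delta=-0.2226 Bond=46.3518
V0=4.2786

Risk-neutral probability p* = (R−d)/(u−d) = (1.18−0.89)/(1.3−0.89) = 0.7073.
At expiry t=1: V(1,0)=17.2500, V(1,1)=0.0000
(0,0): S=189.0000. Δ = (V_up−V_dn)/(S_up−S_dn) = (0.0000−17.2500)/(245.7000−168.2100) = -0.2226. V = [p*·0.0000 + (1−p*)·17.2500]/1.18 = 4.2786. B = V − Δ·S = 46.3518.
Each (Δ,B) replicates both successor values, so the strategy is self-financing and V0 is arbitrage-free.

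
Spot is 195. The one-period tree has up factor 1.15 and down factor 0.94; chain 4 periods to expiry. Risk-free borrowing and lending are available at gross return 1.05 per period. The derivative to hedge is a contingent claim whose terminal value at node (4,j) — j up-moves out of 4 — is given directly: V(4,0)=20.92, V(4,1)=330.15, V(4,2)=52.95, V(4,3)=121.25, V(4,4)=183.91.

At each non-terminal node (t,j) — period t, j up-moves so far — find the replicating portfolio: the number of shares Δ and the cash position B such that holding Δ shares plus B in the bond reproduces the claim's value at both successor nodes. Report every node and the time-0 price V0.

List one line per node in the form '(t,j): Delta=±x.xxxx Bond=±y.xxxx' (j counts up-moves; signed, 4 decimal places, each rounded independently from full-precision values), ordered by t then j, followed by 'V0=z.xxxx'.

(0,0): Delta=-0.6246 Bond=239.0893
(1,0): Delta=-1.1646 Bond=350.0367
(1,1): Delta=-0.2233 Bond=161.0502
(2,0): Delta=0.0540 Bond=157.5608
(2,1): Delta=-2.0702 Bond=558.4273
(2,2): Delta=1.1492 Bond=-184.8287
(3,0): Delta=9.0917 Bond=-1298.3356
(3,1): Delta=-6.6617 Bond=1496.1429
(3,2): Delta=1.3417 Bond=-240.7370
(3,3): Delta=1.0061 Bond=-151.6458
V0=117.2960

Since d<R<u, set p* = (R−d)/(u−d) = 0.5238; price each node as the discounted p*-expectation of its children.
Terminal values V(4,·): V(4,0)=20.9200, V(4,1)=330.1500, V(4,2)=52.9500, V(4,3)=121.2500, V(4,4)=183.9100
  t=3,j=0: stock 161.9639 → up 186.2585 (V=330.1500), down 152.2460 (V=20.9200). Price 174.1882; hedge Δ=9.0917, bond B=-1298.3356.
  t=3,j=1: stock 198.1473 → up 227.8694 (V=52.9500), down 186.2585 (V=330.1500). Price 176.1429; hedge Δ=-6.6617, bond B=1496.1429.
  t=3,j=2: stock 242.4142 → up 278.7764 (V=121.2500), down 227.8694 (V=52.9500). Price 84.5011; hedge Δ=1.3417, bond B=-240.7370.
  t=3,j=3: stock 296.5706 → up 341.0562 (V=183.9100), down 278.7764 (V=121.2500). Price 146.7351; hedge Δ=1.0061, bond B=-151.6458.
  t=2,j=0: stock 172.3020 → up 198.1473 (V=176.1429), down 161.9639 (V=174.1882). Price 166.8686; hedge Δ=0.0540, bond B=157.5608.
  t=2,j=1: stock 210.7950 → up 242.4142 (V=84.5011), down 198.1473 (V=176.1429). Price 122.0381; hedge Δ=-2.0702, bond B=558.4273.
  t=2,j=2: stock 257.8875 → up 296.5706 (V=146.7351), down 242.4142 (V=84.5011). Price 111.5237; hedge Δ=1.1492, bond B=-184.8287.
  t=1,j=0: stock 183.3000 → up 210.7950 (V=122.0381), down 172.3020 (V=166.8686). Price 136.5581; hedge Δ=-1.1646, bond B=350.0367.
  t=1,j=1: stock 224.2500 → up 257.8875 (V=111.5237), down 210.7950 (V=122.0381). Price 110.9815; hedge Δ=-0.2233, bond B=161.0502.
  t=0,j=0: stock 195.0000 → up 224.2500 (V=110.9815), down 183.3000 (V=136.5581). Price 117.2960; hedge Δ=-0.6246, bond B=239.0893.
Each (Δ,B) replicates both successor values, so the strategy is self-financing and V0 is arbitrage-free.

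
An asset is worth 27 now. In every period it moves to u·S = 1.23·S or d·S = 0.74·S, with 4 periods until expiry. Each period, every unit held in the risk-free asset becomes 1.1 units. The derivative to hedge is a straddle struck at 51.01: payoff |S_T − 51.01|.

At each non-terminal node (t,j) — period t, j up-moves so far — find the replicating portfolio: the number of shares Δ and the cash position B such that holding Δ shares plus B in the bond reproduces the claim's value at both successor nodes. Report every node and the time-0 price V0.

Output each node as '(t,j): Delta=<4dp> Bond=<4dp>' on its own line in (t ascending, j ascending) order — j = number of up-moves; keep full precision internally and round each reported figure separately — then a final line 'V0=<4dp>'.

(0,0): Delta=-0.5140 Bond=26.0136
(1,0): Delta=-1.0000 Bond=38.3246
(1,1): Delta=-0.4085 Bond=25.1086
(2,0): Delta=-1.0000 Bond=42.1570
(2,1): Delta=-1.0000 Bond=42.1570
(2,2): Delta=-0.2799 Bond=22.3699
(3,0): Delta=-1.0000 Bond=46.3727
(3,1): Delta=-1.0000 Bond=46.3727
(3,2): Delta=-1.0000 Bond=46.3727
(3,3): Delta=-0.1235 Bond=16.7469
V0=12.1347

Risk-neutral probability p* = (R−d)/(u−d) = (1.1−0.74)/(1.23−0.74) = 0.7347.
Terminal payoffs: V(4,0)=42.9136, V(4,1)=37.5525, V(4,2)=28.6415, V(4,3)=13.8299, V(4,4)=10.7894
(3,0): S=10.9410. Δ = (V_up−V_dn)/(S_up−S_dn) = (37.5525−42.9136)/(13.4575−8.0964) = -1.0000. V = [p*·37.5525 + (1−p*)·42.9136]/1.1 = 35.4317. B = V − Δ·S = 46.3727.
(3,1): S=18.1858. Δ = (V_up−V_dn)/(S_up−S_dn) = (28.6415−37.5525)/(22.3685−13.4575) = -1.0000. V = [p*·28.6415 + (1−p*)·37.5525]/1.1 = 28.1869. B = V − Δ·S = 46.3727.
(3,2): S=30.2277. Δ = (V_up−V_dn)/(S_up−S_dn) = (13.8299−28.6415)/(37.1801−22.3685) = -1.0000. V = [p*·13.8299 + (1−p*)·28.6415]/1.1 = 16.1450. B = V − Δ·S = 46.3727.
(3,3): S=50.2434. Δ = (V_up−V_dn)/(S_up−S_dn) = (10.7894−13.8299)/(61.7994−37.1801) = -0.1235. V = [p*·10.7894 + (1−p*)·13.8299]/1.1 = 10.5419. B = V − Δ·S = 16.7469.
(2,0): S=14.7852. Δ = (V_up−V_dn)/(S_up−S_dn) = (28.1869−35.4317)/(18.1858−10.9410) = -1.0000. V = [p*·28.1869 + (1−p*)·35.4317]/1.1 = 27.3718. B = V − Δ·S = 42.1570.
(2,1): S=24.5754. Δ = (V_up−V_dn)/(S_up−S_dn) = (16.1450−28.1869)/(30.2277−18.1858) = -1.0000. V = [p*·16.1450 + (1−p*)·28.1869]/1.1 = 17.5816. B = V − Δ·S = 42.1570.
(2,2): S=40.8483. Δ = (V_up−V_dn)/(S_up−S_dn) = (10.5419−16.1450)/(50.2434−30.2277) = -0.2799. V = [p*·10.5419 + (1−p*)·16.1450]/1.1 = 10.9349. B = V − Δ·S = 22.3699.
(1,0): S=19.9800. Δ = (V_up−V_dn)/(S_up−S_dn) = (17.5816−27.3718)/(24.5754−14.7852) = -1.0000. V = [p*·17.5816 + (1−p*)·27.3718]/1.1 = 18.3446. B = V − Δ·S = 38.3246.
(1,1): S=33.2100. Δ = (V_up−V_dn)/(S_up−S_dn) = (10.9349−17.5816)/(40.8483−24.5754) = -0.4085. V = [p*·10.9349 + (1−p*)·17.5816]/1.1 = 11.5439. B = V − Δ·S = 25.1086.
(0,0): S=27.0000. Δ = (V_up−V_dn)/(S_up−S_dn) = (11.5439−18.3446)/(33.2100−19.9800) = -0.5140. V = [p*·11.5439 + (1−p*)·18.3446]/1.1 = 12.1347. B = V − Δ·S = 26.0136.
Root portfolio cost Δ·27+B reproduces V0=12.1347.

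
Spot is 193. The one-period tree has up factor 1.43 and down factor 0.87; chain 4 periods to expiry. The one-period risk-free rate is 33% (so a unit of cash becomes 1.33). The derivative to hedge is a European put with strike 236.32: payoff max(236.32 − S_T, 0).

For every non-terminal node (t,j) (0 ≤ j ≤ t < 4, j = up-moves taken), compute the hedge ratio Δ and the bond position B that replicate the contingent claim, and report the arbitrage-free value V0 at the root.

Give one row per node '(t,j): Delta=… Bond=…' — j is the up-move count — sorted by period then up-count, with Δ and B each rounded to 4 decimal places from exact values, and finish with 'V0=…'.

(0,0): Delta=-0.0185 Bond=3.9302
(1,0): Delta=-0.1099 Bond=20.5826
(1,1): Delta=-0.0064 Bond=1.8891
(2,0): Delta=-0.5289 Bond=88.5778
(2,1): Delta=-0.0545 Bond=14.0698
(2,2): Delta=0.0000 Bond=0.0000
(3,0): Delta=-1.0000 Bond=177.6842
(3,1): Delta=-0.4666 Bond=104.7920
(3,2): Delta=0.0000 Bond=0.0000
(3,3): Delta=0.0000 Bond=0.0000
V0=0.3672

Since d<R<u, set p* = (R−d)/(u−d) = 0.8214; price each node as the discounted p*-expectation of its children.
Payoff layer (t=4): V(4,0)=125.7508, V(4,1)=54.5798, V(4,2)=0.0000, V(4,3)=0.0000, V(4,4)=0.0000
  t=3,j=0: stock 127.0911 → up 181.7402 (V=54.5798), down 110.5692 (V=125.7508). Price 50.5931; hedge Δ=-1.0000, bond B=177.6842.
  t=3,j=1: stock 208.8968 → up 298.7225 (V=0.0000), down 181.7402 (V=54.5798). Price 7.3281; hedge Δ=-0.4666, bond B=104.7920.
  t=3,j=2: stock 343.3592 → up 491.0036 (V=0.0000), down 298.7225 (V=0.0000). Price 0.0000; hedge Δ=0.0000, bond B=0.0000.
  t=3,j=3: stock 564.3720 → up 807.0519 (V=0.0000), down 491.0036 (V=0.0000). Price 0.0000; hedge Δ=0.0000, bond B=0.0000.
  t=2,j=0: stock 146.0817 → up 208.8968 (V=7.3281), down 127.0911 (V=50.5931). Price 11.3188; hedge Δ=-0.5289, bond B=88.5778.
  t=2,j=1: stock 240.1113 → up 343.3592 (V=0.0000), down 208.8968 (V=7.3281). Price 0.9839; hedge Δ=-0.0545, bond B=14.0698.
  t=2,j=2: stock 394.6657 → up 564.3720 (V=0.0000), down 343.3592 (V=0.0000). Price 0.0000; hedge Δ=0.0000, bond B=0.0000.
  t=1,j=0: stock 167.9100 → up 240.1113 (V=0.9839), down 146.0817 (V=11.3188). Price 2.1274; hedge Δ=-0.1099, bond B=20.5826.
  t=1,j=1: stock 275.9900 → up 394.6657 (V=0.0000), down 240.1113 (V=0.9839). Price 0.1321; hedge Δ=-0.0064, bond B=1.8891.
  t=0,j=0: stock 193.0000 → up 275.9900 (V=0.1321), down 167.9100 (V=2.1274). Price 0.3672; hedge Δ=-0.0185, bond B=3.9302.
Each (Δ,B) replicates both successor values, so the strategy is self-financing and V0 is arbitrage-free.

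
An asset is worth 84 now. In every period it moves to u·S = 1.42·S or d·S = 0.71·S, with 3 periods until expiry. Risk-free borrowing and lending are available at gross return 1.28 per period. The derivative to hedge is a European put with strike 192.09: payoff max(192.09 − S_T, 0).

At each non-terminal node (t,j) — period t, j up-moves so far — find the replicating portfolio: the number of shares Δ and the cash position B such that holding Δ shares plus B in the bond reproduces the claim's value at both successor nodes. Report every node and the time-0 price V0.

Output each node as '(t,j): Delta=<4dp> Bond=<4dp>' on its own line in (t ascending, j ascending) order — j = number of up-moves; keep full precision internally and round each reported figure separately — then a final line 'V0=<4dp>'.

(0,0): Delta=-0.6806 Bond=76.7129
(1,0): Delta=-1.0000 Bond=117.2424
(1,1): Delta=-0.6414 Bond=93.5136
(2,0): Delta=-1.0000 Bond=150.0703
(2,1): Delta=-1.0000 Bond=150.0703
(2,2): Delta=-0.5973 Bond=112.2374
V0=19.5438

Under the risk-neutral measure, an up-move has probability p* = (R−d)/(u−d) = 0.8028 and values discount at R = 1.28.
Terminal values V(3,·): V(3,0)=162.0255, V(3,1)=131.9610, V(3,2)=71.8319, V(3,3)=0.0000
Node (2,0) S=42.3444: V=(p*·131.9610+(1−p*)·162.0255)/1.28=107.7259; Δ=(131.9610−162.0255)/(60.1290−30.0645)=-1.0000; B=V−Δ·S=150.0703
Node (2,1) S=84.6888: V=(p*·71.8319+(1−p*)·131.9610)/1.28=65.3815; Δ=(71.8319−131.9610)/(120.2581−60.1290)=-1.0000; B=V−Δ·S=150.0703
Node (2,2) S=169.3776: V=(p*·0.0000+(1−p*)·71.8319)/1.28=11.0657; Δ=(0.0000−71.8319)/(240.5162−120.2581)=-0.5973; B=V−Δ·S=112.2374
Node (1,0) S=59.6400: V=(p*·65.3815+(1−p*)·107.7259)/1.28=57.6024; Δ=(65.3815−107.7259)/(84.6888−42.3444)=-1.0000; B=V−Δ·S=117.2424
Node (1,1) S=119.2800: V=(p*·11.0657+(1−p*)·65.3815)/1.28=17.0124; Δ=(11.0657−65.3815)/(169.3776−84.6888)=-0.6414; B=V−Δ·S=93.5136
Node (0,0) S=84.0000: V=(p*·17.0124+(1−p*)·57.6024)/1.28=19.5438; Δ=(17.0124−57.6024)/(119.2800−59.6400)=-0.6806; B=V−Δ·S=76.7129
Self-financing check: at every node Δ·S+B equals the discounted successor values.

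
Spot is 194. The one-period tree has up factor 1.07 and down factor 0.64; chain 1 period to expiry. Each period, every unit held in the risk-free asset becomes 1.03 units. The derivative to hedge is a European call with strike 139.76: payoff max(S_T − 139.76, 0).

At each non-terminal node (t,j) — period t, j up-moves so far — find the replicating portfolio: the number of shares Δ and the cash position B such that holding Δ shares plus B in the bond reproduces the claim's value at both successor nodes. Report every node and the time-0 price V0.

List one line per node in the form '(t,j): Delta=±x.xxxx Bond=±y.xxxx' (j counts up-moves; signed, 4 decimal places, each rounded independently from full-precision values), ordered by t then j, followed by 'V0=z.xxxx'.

No-arbitrage ⇒ martingale measure with p* = (R−d)/(u−d) = 0.9070.
Terminal values V(1,·): V(1,0)=0.0000, V(1,1)=67.8200
(0,0): S=194.0000. Δ = (V_up−V_dn)/(S_up−S_dn) = (67.8200−0.0000)/(207.5800−124.1600) = 0.8130. V = [p*·67.8200 + (1−p*)·0.0000]/1.03 = 59.7196. B = V − Δ·S = -98.0014.
Self-financing check: at every node Δ·S+B equals the discounted successor values.

(0,0): Delta=0.8130 Bond=-98.0014
V0=59.7196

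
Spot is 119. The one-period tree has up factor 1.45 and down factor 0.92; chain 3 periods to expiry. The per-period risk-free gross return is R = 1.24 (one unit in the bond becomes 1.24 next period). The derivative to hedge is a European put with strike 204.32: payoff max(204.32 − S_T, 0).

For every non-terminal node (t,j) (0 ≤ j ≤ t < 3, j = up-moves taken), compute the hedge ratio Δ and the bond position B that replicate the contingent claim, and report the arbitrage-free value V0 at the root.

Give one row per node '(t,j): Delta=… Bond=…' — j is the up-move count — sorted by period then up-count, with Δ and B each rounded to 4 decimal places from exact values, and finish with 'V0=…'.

Under the risk-neutral measure, an up-move has probability p* = (R−d)/(u−d) = 0.6038 and values discount at R = 1.24.
Payoff layer (t=3): V(3,0)=111.6561, V(3,1)=58.2737, V(3,2)=0.0000, V(3,3)=0.0000
(2,0): S=100.7216. Δ = (V_up−V_dn)/(S_up−S_dn) = (58.2737−111.6561)/(146.0463−92.6639) = -1.0000. V = [p*·58.2737 + (1−p*)·111.6561]/1.24 = 64.0526. B = V − Δ·S = 164.7742.
(2,1): S=158.7460. Δ = (V_up−V_dn)/(S_up−S_dn) = (0.0000−58.2737)/(230.1817−146.0463) = -0.6926. V = [p*·0.0000 + (1−p*)·58.2737]/1.24 = 18.6206. B = V − Δ·S = 128.5710.
(2,2): S=250.1975. Δ = (V_up−V_dn)/(S_up−S_dn) = (0.0000−0.0000)/(362.7864−230.1817) = 0.0000. V = [p*·0.0000 + (1−p*)·0.0000]/1.24 = 0.0000. B = V − Δ·S = 0.0000.
(1,0): S=109.4800. Δ = (V_up−V_dn)/(S_up−S_dn) = (18.6206−64.0526)/(158.7460−100.7216) = -0.7830. V = [p*·18.6206 + (1−p*)·64.0526]/1.24 = 29.5338. B = V − Δ·S = 115.2545.
(1,1): S=172.5500. Δ = (V_up−V_dn)/(S_up−S_dn) = (0.0000−18.6206)/(250.1975−158.7460) = -0.2036. V = [p*·0.0000 + (1−p*)·18.6206]/1.24 = 5.9500. B = V − Δ·S = 41.0832.
(0,0): S=119.0000. Δ = (V_up−V_dn)/(S_up−S_dn) = (5.9500−29.5338)/(172.5500−109.4800) = -0.3739. V = [p*·5.9500 + (1−p*)·29.5338]/1.24 = 12.3343. B = V − Δ·S = 56.8322.
Self-financing check: at every node Δ·S+B equals the discounted successor values.

(0,0): Delta=-0.3739 Bond=56.8322
(1,0): Delta=-0.7830 Bond=115.2545
(1,1): Delta=-0.2036 Bond=41.0832
(2,0): Delta=-1.0000 Bond=164.7742
(2,1): Delta=-0.6926 Bond=128.5710
(2,2): Delta=0.0000 Bond=0.0000
V0=12.3343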